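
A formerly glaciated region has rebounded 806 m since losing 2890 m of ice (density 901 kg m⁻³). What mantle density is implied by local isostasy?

3230 kg m⁻³

ρ_m = ρ_ice t / u = 901 × 2890 m/806 m = 3230 kg m⁻³.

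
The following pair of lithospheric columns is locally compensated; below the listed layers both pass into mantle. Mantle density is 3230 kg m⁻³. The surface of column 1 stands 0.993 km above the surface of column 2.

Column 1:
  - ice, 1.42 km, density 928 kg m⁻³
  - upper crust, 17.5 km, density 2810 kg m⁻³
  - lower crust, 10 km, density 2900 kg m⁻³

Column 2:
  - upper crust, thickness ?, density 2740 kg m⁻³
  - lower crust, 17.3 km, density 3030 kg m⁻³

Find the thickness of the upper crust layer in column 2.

14.8 km

Take the compensation level at the base of the deeper column (depth z_c below the surface of column 1) and equate Σ ρ_i t_i down to z_c; mantle fills any gap and the z_c terms cancel.
Column 1: 1.42×928 + 17.5×2810 + 10×2900 + (z_c − 28.92)×3230
Column 2: 0.993×0 + x×2740 + 17.3×3030 + (z_c − 0.993 − 17.3 − x)×3230
The z_c×3230 term appears on both sides and cancels. Collect the known terms of each column as K = Σ(ρt)_known − 3230 × (depth of known layers): K_1 = 79492.76 − 3230×28.92 = −13918.84; K_2 = 52419 − 3230×(0.993 + 17.3) = −6667.39.
Balance: K_1 = K_2 − x×(3230 − 2740), so x = (K_2 − K_1)/(3230 − 2740) = 7251.45/490 = 14.8 km.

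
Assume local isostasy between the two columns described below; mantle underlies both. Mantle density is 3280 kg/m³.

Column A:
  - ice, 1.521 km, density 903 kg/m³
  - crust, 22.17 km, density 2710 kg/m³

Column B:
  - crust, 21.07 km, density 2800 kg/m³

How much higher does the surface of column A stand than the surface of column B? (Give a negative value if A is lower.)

For any compensation level in the mantle, the mantle terms cancel and isostasy reduces to e = (Σt_A − Σt_B) − (Σ(ρt)_A − Σ(ρt)_B) / ρ_m.
Σt_A = 23.691 km; Σt_B = 21.07 km; Σ(ρt)_A = 61454.163; Σ(ρt)_B = 58996 (in km·kg/m³).
e = (23.691 − 21.07) − (61454.163 − 58996) / 3280 = 1.87 km.

1.87 km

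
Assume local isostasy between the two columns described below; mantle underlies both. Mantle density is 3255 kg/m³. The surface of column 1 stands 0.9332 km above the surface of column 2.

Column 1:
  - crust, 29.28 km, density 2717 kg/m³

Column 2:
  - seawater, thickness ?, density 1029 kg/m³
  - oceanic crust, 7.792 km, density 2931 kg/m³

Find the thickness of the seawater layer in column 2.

Take the compensation level at the base of the deeper column (depth z_c below the surface of column 1) and equate Σ ρ_i t_i down to z_c; mantle fills any gap and the z_c terms cancel.
Column 1: 29.28×2717 + (z_c − 29.28)×3255
Column 2: 0.9332×0 + x×1029 + 7.792×2931 + (z_c − 0.9332 − 7.792 − x)×3255
The z_c×3255 term appears on both sides and cancels. Collect the known terms of each column as K = Σ(ρt)_known − 3255 × (depth of known layers): K_1 = 79553.76 − 3255×29.28 = −15752.64; K_2 = 22838.352 − 3255×(0.9332 + 7.792) = −5562.174.
Balance: K_1 = K_2 − x×(3255 − 1029), so x = (K_2 − K_1)/(3255 − 1029) = 10190.5/2226 = 4.58 km.

4.58 km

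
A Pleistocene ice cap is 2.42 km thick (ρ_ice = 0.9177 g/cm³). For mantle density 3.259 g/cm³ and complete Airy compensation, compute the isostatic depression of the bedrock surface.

In Airy isostatic equilibrium: the ice load ρ_ice t is balanced by mantle displaced below, ρ_m s.
s = t ρ_ice / ρ_m = 2.42 km × 0.9177/3.259 = 0.681 km.

0.681 km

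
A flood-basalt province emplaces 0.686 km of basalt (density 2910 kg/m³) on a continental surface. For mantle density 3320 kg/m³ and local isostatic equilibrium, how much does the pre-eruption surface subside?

0.601 km

Subaerial loading: s = t ρ_load / ρ_m.
s = 0.686 km × 2910/3320 = 0.601 km.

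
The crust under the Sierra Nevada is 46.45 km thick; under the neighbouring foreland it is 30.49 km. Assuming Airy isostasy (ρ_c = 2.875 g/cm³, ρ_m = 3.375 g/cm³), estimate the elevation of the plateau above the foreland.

2.36 km

Excess crust Δ = 46.45 km − 30.49 km = 15.96 km, split between elevation h and root r with h + r = Δ.
Airy balance ρ_c h = (ρ_m − ρ_c) r gives r = h ρ_c/(ρ_m − ρ_c), so h (1 + ρ_c/(ρ_m − ρ_c)) = Δ, i.e. h = Δ (ρ_m − ρ_c)/ρ_m.
h = 15.96 km × 0.5/3.375 = 2.36 km.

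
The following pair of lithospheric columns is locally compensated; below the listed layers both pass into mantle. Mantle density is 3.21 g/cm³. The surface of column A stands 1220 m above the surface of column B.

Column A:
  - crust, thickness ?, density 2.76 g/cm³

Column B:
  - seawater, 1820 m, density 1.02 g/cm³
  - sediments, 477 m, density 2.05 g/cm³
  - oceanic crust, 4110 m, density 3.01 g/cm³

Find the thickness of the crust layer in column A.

20600 m

Take the compensation level at the base of the deeper column (depth z_c below the surface of column A) and equate Σ ρ_i t_i down to z_c; mantle fills any gap and the z_c terms cancel.
Column A: x×2.76 + (z_c − 0 − x)×3.21
Column B: 1220×0 + 1820×1.02 + 477×2.05 + 4110×3.01 + (z_c − 1220 − 6407)×3.21
The z_c×3.21 term appears on both sides and cancels. Collect the known terms of each column as K = Σ(ρt)_known − 3.21 × (depth of known layers): K_A = 0 − 3.21×0 = 0; K_B = 15205.35 − 3.21×(1220 + 6407) = −9277.32.
Balance: K_A − x×(3.21 − 2.76) = K_B, so x = (K_A − K_B)/(3.21 − 2.76) = 9277.32/0.45 = 20600 m.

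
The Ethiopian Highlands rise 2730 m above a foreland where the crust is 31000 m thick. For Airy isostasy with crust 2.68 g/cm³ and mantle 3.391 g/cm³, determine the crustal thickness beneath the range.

44000 m

Root depth r = h ρ_c / (ρ_m − ρ_c) = 2730 m × 2.68 / 0.711 = 10290 m.
Total thickness = T + h + r = 31000 m + 2730 m + 10290 m = 44000 m.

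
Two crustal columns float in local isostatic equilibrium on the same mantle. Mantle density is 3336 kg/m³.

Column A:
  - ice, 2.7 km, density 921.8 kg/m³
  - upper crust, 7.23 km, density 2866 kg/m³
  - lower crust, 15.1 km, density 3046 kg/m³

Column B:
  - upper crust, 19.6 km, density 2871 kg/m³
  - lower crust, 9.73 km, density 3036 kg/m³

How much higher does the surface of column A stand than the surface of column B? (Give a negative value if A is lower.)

For any compensation level in the mantle, the mantle terms cancel and isostasy reduces to e = (Σt_A − Σt_B) − (Σ(ρt)_A − Σ(ρt)_B) / ρ_m.
Σt_A = 25.03 km; Σt_B = 29.33 km; Σ(ρt)_A = 69204.64; Σ(ρt)_B = 85811.88 (in km·kg/m³).
e = (25.03 − 29.33) − (69204.64 − 85811.88) / 3336 = 0.678 km.

0.678 km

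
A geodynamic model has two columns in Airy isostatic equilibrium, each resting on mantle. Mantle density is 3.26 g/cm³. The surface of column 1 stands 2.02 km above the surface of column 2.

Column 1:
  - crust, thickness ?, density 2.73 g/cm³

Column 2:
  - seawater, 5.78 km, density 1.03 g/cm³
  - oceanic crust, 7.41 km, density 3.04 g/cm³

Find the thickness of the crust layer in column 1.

Take the compensation level at the base of the deeper column (depth z_c below the surface of column 1) and equate Σ ρ_i t_i down to z_c; mantle fills any gap and the z_c terms cancel.
Column 1: x×2.73 + (z_c − 0 − x)×3.26
Column 2: 2.02×0 + 5.78×1.03 + 7.41×3.04 + (z_c − 2.02 − 13.19)×3.26
The z_c×3.26 term appears on both sides and cancels. Collect the known terms of each column as K = Σ(ρt)_known − 3.26 × (depth of known layers): K_1 = 0 − 3.26×0 = 0; K_2 = 28.4798 − 3.26×(2.02 + 13.19) = −21.1048.
Balance: K_1 − x×(3.26 − 2.73) = K_2, so x = (K_1 − K_2)/(3.26 − 2.73) = 21.1048/0.53 = 39.8 km.

39.8 km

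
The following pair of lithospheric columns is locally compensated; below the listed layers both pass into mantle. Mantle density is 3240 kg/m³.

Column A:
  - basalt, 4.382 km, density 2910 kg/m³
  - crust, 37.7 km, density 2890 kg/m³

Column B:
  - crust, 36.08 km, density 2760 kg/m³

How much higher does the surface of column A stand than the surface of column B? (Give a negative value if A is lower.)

−0.826 km

For any compensation level in the mantle, the mantle terms cancel and isostasy reduces to e = (Σt_A − Σt_B) − (Σ(ρt)_A − Σ(ρt)_B) / ρ_m.
Σt_A = 42.082 km; Σt_B = 36.08 km; Σ(ρt)_A = 121704.62; Σ(ρt)_B = 99580.8 (in km·kg/m³).
e = (42.082 − 36.08) − (121704.62 − 99580.8) / 3240 = −0.826 km.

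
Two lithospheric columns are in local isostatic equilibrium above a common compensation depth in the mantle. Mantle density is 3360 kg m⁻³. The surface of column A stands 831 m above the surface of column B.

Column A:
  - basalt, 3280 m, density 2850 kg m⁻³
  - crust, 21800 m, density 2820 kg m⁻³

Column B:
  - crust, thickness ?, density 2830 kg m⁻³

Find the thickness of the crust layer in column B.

20100 m

Take the compensation level at the base of the deeper column (depth z_c below the surface of column A) and equate Σ ρ_i t_i down to z_c; mantle fills any gap and the z_c terms cancel.
Column A: 3280×2850 + 21800×2820 + (z_c − 25080)×3360
Column B: 831×0 + x×2830 + (z_c − 831 − 0 − x)×3360
The z_c×3360 term appears on both sides and cancels. Collect the known terms of each column as K = Σ(ρt)_known − 3360 × (depth of known layers): K_A = 70824000 − 3360×25080 = −13444800; K_B = 0 − 3360×(831 + 0) = −2792160.
Balance: K_A = K_B − x×(3360 − 2830), so x = (K_B − K_A)/(3360 − 2830) = 10652600/530 = 20100 m.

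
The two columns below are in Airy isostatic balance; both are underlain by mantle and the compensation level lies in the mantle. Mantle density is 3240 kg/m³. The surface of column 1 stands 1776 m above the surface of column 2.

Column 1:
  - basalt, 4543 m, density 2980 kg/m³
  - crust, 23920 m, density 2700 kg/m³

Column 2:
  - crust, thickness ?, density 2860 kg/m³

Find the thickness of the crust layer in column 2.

22000 m

Take the compensation level at the base of the deeper column (depth z_c below the surface of column 1) and equate Σ ρ_i t_i down to z_c; mantle fills any gap and the z_c terms cancel.
Column 1: 4543×2980 + 23920×2700 + (z_c − 28463)×3240
Column 2: 1776×0 + x×2860 + (z_c − 1776 − 0 − x)×3240
The z_c×3240 term appears on both sides and cancels. Collect the known terms of each column as K = Σ(ρt)_known − 3240 × (depth of known layers): K_1 = 78122140 − 3240×28463 = −14097980; K_2 = 0 − 3240×(1776 + 0) = −5754240.
Balance: K_1 = K_2 − x×(3240 − 2860), so x = (K_2 − K_1)/(3240 − 2860) = 8343740/380 = 22000 m.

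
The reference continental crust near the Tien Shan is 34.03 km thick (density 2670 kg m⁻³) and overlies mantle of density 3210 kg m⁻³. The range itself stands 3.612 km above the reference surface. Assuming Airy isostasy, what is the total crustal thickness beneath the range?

55.5 km

Root depth r = h ρ_c / (ρ_m − ρ_c) = 3.612 km × 2670 / 540 = 17.86 km.
Total thickness = T + h + r = 34.03 km + 3.612 km + 17.86 km = 55.5 km.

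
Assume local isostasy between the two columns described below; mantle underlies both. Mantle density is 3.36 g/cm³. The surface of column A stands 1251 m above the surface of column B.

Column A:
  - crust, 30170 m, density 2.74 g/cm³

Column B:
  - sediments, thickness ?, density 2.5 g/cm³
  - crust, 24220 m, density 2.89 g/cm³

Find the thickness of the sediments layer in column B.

3630 m

Take the compensation level at the base of the deeper column (depth z_c below the surface of column A) and equate Σ ρ_i t_i down to z_c; mantle fills any gap and the z_c terms cancel.
Column A: 30170×2.74 + (z_c − 30170)×3.36
Column B: 1251×0 + x×2.5 + 24220×2.89 + (z_c − 1251 − 24220 − x)×3.36
The z_c×3.36 term appears on both sides and cancels. Collect the known terms of each column as K = Σ(ρt)_known − 3.36 × (depth of known layers): K_A = 82665.8 − 3.36×30170 = −18705.4; K_B = 69995.8 − 3.36×(1251 + 24220) = −15586.76.
Balance: K_A = K_B − x×(3.36 − 2.5), so x = (K_B − K_A)/(3.36 − 2.5) = 3118.64/0.86 = 3630 m.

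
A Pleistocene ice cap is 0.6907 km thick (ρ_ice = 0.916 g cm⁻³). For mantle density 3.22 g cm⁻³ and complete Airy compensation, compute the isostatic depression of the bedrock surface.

Balancing pressure at the compensation depth: the ice load ρ_ice t is balanced by mantle displaced below, ρ_m s.
s = t ρ_ice / ρ_m = 0.6907 km × 0.916/3.22 = 0.196 km.

0.196 km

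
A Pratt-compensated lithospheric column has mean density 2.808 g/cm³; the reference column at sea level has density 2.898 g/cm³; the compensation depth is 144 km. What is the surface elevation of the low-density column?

4.62 km

ρ_ref D = ρ (D + h) → h = D (ρ_ref − ρ)/ρ.
h = 144 km × (2.898 − 2.808)/2.808 = 4.62 km.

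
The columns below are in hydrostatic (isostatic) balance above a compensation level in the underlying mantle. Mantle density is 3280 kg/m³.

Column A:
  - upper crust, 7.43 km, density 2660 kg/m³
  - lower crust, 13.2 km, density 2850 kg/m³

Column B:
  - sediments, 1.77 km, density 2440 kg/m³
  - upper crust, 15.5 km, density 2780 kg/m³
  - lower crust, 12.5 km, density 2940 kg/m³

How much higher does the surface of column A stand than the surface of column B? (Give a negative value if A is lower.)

For any compensation level in the mantle, the mantle terms cancel and isostasy reduces to e = (Σt_A − Σt_B) − (Σ(ρt)_A − Σ(ρt)_B) / ρ_m.
Σt_A = 20.63 km; Σt_B = 29.77 km; Σ(ρt)_A = 57383.8; Σ(ρt)_B = 84158.8 (in km·kg/m³).
e = (20.63 − 29.77) − (57383.8 − 84158.8) / 3280 = −0.977 km.

−0.977 km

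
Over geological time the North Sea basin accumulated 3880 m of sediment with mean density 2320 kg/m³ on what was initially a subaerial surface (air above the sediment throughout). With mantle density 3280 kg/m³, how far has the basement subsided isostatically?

Subaerial load: s = t ρ_sed / ρ_m = 3880 m × 2320/3280 = 2740 m.

2740 m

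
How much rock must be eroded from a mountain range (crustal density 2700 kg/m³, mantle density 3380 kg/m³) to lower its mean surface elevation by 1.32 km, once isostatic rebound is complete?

6.56 km

Net drop Δ = e − u = e − e ρ_c/ρ_m = e (ρ_m − ρ_c)/ρ_m.
e = Δ ρ_m/(ρ_m − ρ_c) = 1.32 km × 3380/680 = 6.56 km.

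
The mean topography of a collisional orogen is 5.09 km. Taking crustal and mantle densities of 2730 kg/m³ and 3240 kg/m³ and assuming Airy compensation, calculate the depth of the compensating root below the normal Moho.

In Airy isostatic equilibrium: the weight of the topography is balanced by the buoyancy of the root, ρ_c h = (ρ_m − ρ_c) r.
r = h · ρ_c / (ρ_m − ρ_c) = 5.09 km × 2730 / (3240 − 2730) = 27.2 km.

27.2 km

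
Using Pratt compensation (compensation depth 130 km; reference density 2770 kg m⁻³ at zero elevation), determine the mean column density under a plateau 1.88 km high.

Pratt balance: ρ_ref D = ρ (D + h).
ρ = ρ_ref D/(D + h) = 2770 × 130 km/(130 km + 1.88 km) = 2730 kg m⁻³.

2730 kg m⁻³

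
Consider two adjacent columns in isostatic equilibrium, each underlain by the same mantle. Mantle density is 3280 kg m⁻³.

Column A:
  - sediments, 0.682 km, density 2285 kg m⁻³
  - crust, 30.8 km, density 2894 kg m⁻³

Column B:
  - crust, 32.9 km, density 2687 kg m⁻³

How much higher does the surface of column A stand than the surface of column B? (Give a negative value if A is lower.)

−2.12 km

For any compensation level in the mantle, the mantle terms cancel and isostasy reduces to e = (Σt_A − Σt_B) − (Σ(ρt)_A − Σ(ρt)_B) / ρ_m.
Σt_A = 31.482 km; Σt_B = 32.9 km; Σ(ρt)_A = 90693.57; Σ(ρt)_B = 88402.3 (in km·kg m⁻³).
e = (31.482 − 32.9) − (90693.57 − 88402.3) / 3280 = −2.12 km.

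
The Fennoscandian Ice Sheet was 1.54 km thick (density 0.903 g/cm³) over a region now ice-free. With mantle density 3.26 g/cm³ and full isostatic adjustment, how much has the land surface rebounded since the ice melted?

0.427 km

Removing the load lets mantle flow back in; uplift u satisfies ρ_ice t = ρ_m u.
u = t ρ_ice/ρ_m = 1.54 km × 0.903/3.26 = 0.427 km.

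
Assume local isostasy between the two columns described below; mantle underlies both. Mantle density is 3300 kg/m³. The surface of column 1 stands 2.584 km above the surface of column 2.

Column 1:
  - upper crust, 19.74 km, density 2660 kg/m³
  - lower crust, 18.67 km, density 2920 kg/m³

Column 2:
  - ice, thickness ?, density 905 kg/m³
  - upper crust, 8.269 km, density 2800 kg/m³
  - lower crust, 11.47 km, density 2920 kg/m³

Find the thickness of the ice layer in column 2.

1.13 km

Take the compensation level at the base of the deeper column (depth z_c below the surface of column 1) and equate Σ ρ_i t_i down to z_c; mantle fills any gap and the z_c terms cancel.
Column 1: 19.74×2660 + 18.67×2920 + (z_c − 38.41)×3300
Column 2: 2.584×0 + x×905 + 8.269×2800 + 11.47×2920 + (z_c − 2.584 − 19.739 − x)×3300
The z_c×3300 term appears on both sides and cancels. Collect the known terms of each column as K = Σ(ρt)_known − 3300 × (depth of known layers): K_1 = 107024.8 − 3300×38.41 = −19728.2; K_2 = 56645.6 − 3300×(2.584 + 19.739) = −17020.3.
Balance: K_1 = K_2 − x×(3300 − 905), so x = (K_2 − K_1)/(3300 − 905) = 2707.9/2395 = 1.13 km.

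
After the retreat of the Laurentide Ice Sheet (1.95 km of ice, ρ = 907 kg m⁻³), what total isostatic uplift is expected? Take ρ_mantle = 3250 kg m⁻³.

0.544 km

Removing the load lets mantle flow back in; uplift u satisfies ρ_ice t = ρ_m u.
u = t ρ_ice/ρ_m = 1.95 km × 907/3250 = 0.544 km.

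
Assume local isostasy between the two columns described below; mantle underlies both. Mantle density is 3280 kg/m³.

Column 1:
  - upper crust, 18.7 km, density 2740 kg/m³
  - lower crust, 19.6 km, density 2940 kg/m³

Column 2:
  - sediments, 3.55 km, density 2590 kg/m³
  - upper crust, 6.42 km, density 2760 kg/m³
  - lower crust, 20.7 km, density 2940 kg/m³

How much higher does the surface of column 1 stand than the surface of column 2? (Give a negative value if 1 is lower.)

For any compensation level in the mantle, the mantle terms cancel and isostasy reduces to e = (Σt_1 − Σt_2) − (Σ(ρt)_1 − Σ(ρt)_2) / ρ_m.
Σt_1 = 38.3 km; Σt_2 = 30.67 km; Σ(ρt)_1 = 108862; Σ(ρt)_2 = 87771.7 (in km·kg/m³).
e = (38.3 − 30.67) − (108862 − 87771.7) / 3280 = 1.2 km.

1.2 km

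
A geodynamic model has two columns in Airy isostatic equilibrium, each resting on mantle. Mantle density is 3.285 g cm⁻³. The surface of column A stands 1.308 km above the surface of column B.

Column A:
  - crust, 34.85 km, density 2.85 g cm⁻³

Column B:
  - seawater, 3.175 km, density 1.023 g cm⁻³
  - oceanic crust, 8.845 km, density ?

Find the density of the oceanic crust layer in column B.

Take the compensation level at the base of the deeper column (depth z_c below the surface of column A) and equate Σ ρ_i t_i down to z_c; mantle fills any gap and the z_c terms cancel.
Column A: 34.85×2.85 + (z_c − 34.85)×3.285
Column B: 1.308×0 + 3.175×1.023 + 8.845×ρ + (z_c − 1.308 − 12.02)×3.285
The z_c×3.285 term appears on both sides and cancels. Collect the known terms of each column as K = Σ(ρt)_known − 3.285 × (depth of known layers): K_A = 99.3225 − 3.285×34.85 = −15.15975; K_B = 3.248025 − 3.285×(1.308 + 12.02) = −40.534455.
Balance: K_A = K_B + 8.845×ρ, so ρ = (K_A − K_B)/8.845 = 25.3747/8.845 = 2.87 g cm⁻³.

2.87 g cm⁻³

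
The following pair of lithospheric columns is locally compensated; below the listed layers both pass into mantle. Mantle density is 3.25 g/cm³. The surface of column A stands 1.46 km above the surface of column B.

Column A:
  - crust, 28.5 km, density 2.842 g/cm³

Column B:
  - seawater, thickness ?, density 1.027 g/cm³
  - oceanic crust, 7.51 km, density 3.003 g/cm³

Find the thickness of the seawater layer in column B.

2.26 km

Take the compensation level at the base of the deeper column (depth z_c below the surface of column A) and equate Σ ρ_i t_i down to z_c; mantle fills any gap and the z_c terms cancel.
Column A: 28.5×2.842 + (z_c − 28.5)×3.25
Column B: 1.46×0 + x×1.027 + 7.51×3.003 + (z_c − 1.46 − 7.51 − x)×3.25
The z_c×3.25 term appears on both sides and cancels. Collect the known terms of each column as K = Σ(ρt)_known − 3.25 × (depth of known layers): K_A = 80.997 − 3.25×28.5 = −11.628; K_B = 22.55253 − 3.25×(1.46 + 7.51) = −6.59997.
Balance: K_A = K_B − x×(3.25 − 1.027), so x = (K_B − K_A)/(3.25 − 1.027) = 5.02803/2.223 = 2.26 km.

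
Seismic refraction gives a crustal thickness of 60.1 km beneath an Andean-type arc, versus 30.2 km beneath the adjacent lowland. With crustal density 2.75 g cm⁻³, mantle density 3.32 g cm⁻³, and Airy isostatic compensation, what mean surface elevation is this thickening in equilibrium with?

5.13 km

Excess crust Δ = 60.1 km − 30.2 km = 29.9 km, split between elevation h and root r with h + r = Δ.
Airy balance ρ_c h = (ρ_m − ρ_c) r gives r = h ρ_c/(ρ_m − ρ_c), so h (1 + ρ_c/(ρ_m − ρ_c)) = Δ, i.e. h = Δ (ρ_m − ρ_c)/ρ_m.
h = 29.9 km × 0.57/3.32 = 5.13 km.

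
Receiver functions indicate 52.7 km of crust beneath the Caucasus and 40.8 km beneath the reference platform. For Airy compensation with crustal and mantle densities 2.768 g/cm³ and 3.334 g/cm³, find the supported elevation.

Excess crust Δ = 52.7 km − 40.8 km = 11.9 km, split between elevation h and root r with h + r = Δ.
Airy balance ρ_c h = (ρ_m − ρ_c) r gives r = h ρ_c/(ρ_m − ρ_c), so h (1 + ρ_c/(ρ_m − ρ_c)) = Δ, i.e. h = Δ (ρ_m − ρ_c)/ρ_m.
h = 11.9 km × 0.566/3.334 = 2.02 km.

2.02 km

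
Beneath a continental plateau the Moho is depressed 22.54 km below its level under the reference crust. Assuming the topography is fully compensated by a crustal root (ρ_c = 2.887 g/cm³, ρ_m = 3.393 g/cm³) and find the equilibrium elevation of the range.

In Airy isostatic equilibrium: ρ_c h = (ρ_m − ρ_c) r.
h = r (ρ_m − ρ_c) / ρ_c = 22.54 km × (3.393 − 2.887) / 2.887 = 3.95 km.

3.95 km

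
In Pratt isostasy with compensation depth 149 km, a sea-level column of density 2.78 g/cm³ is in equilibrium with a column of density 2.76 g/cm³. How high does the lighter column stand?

ρ_ref D = ρ (D + h) → h = D (ρ_ref − ρ)/ρ.
h = 149 km × (2.78 − 2.76)/2.76 = 1.08 km.

1.08 km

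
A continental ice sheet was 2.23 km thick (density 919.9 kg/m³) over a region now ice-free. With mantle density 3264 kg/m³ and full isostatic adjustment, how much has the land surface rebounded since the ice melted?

0.628 km

Removing the load lets mantle flow back in; uplift u satisfies ρ_ice t = ρ_m u.
u = t ρ_ice/ρ_m = 2.23 km × 919.9/3264 = 0.628 km.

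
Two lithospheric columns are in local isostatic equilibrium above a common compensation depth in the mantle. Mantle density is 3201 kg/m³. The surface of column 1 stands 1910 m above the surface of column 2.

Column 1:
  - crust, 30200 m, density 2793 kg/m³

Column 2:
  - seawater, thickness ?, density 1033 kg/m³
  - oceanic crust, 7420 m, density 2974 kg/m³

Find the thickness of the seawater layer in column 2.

Take the compensation level at the base of the deeper column (depth z_c below the surface of column 1) and equate Σ ρ_i t_i down to z_c; mantle fills any gap and the z_c terms cancel.
Column 1: 30200×2793 + (z_c − 30200)×3201
Column 2: 1910×0 + x×1033 + 7420×2974 + (z_c − 1910 − 7420 − x)×3201
The z_c×3201 term appears on both sides and cancels. Collect the known terms of each column as K = Σ(ρt)_known − 3201 × (depth of known layers): K_1 = 84348600 − 3201×30200 = −12321600; K_2 = 22067080 − 3201×(1910 + 7420) = −7798250.
Balance: K_1 = K_2 − x×(3201 − 1033), so x = (K_2 − K_1)/(3201 − 1033) = 4523350/2168 = 2090 m.

2090 m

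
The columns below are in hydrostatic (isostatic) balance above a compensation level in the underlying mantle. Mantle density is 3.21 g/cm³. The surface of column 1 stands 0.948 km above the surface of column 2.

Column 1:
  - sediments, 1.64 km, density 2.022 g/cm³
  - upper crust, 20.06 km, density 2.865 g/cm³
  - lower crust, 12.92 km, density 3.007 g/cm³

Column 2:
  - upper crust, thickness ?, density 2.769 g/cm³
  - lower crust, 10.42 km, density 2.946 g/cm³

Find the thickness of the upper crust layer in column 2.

Take the compensation level at the base of the deeper column (depth z_c below the surface of column 1) and equate Σ ρ_i t_i down to z_c; mantle fills any gap and the z_c terms cancel.
Column 1: 1.64×2.022 + 20.06×2.865 + 12.92×3.007 + (z_c − 34.62)×3.21
Column 2: 0.948×0 + x×2.769 + 10.42×2.946 + (z_c − 0.948 − 10.42 − x)×3.21
The z_c×3.21 term appears on both sides and cancels. Collect the known terms of each column as K = Σ(ρt)_known − 3.21 × (depth of known layers): K_1 = 99.63842 − 3.21×34.62 = −11.49178; K_2 = 30.69732 − 3.21×(0.948 + 10.42) = −5.79396.
Balance: K_1 = K_2 − x×(3.21 − 2.769), so x = (K_2 − K_1)/(3.21 − 2.769) = 5.69782/0.441 = 12.9 km.

12.9 km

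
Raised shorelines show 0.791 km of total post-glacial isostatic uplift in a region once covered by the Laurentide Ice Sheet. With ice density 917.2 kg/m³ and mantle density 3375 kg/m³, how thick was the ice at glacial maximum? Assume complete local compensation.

u = t ρ_ice/ρ_m → t = u ρ_m/ρ_ice = 0.791 km × 3375/917.2 = 2.91 km.

2.91 km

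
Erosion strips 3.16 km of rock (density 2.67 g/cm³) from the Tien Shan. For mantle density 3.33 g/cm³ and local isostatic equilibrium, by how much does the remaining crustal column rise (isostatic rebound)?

2.53 km

Unloading: uplift u = e ρ_c/ρ_m = 3.16 km × 2.67/3.33 = 2.53 km.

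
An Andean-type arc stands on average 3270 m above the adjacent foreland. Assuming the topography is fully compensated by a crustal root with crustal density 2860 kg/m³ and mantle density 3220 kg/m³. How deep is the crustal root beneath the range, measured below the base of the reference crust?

Equating mass per unit area of the two columns: the weight of the topography is balanced by the buoyancy of the root, ρ_c h = (ρ_m − ρ_c) r.
r = h · ρ_c / (ρ_m − ρ_c) = 3270 m × 2860 / (3220 − 2860) = 26000 m.

26000 m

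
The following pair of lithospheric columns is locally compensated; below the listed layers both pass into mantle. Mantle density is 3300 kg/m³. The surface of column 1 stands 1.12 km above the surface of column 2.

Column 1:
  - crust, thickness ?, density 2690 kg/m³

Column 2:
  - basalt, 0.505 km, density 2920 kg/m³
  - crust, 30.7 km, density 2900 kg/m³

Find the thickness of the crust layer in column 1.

Take the compensation level at the base of the deeper column (depth z_c below the surface of column 1) and equate Σ ρ_i t_i down to z_c; mantle fills any gap and the z_c terms cancel.
Column 1: x×2690 + (z_c − 0 − x)×3300
Column 2: 1.12×0 + 0.505×2920 + 30.7×2900 + (z_c − 1.12 − 31.205)×3300
The z_c×3300 term appears on both sides and cancels. Collect the known terms of each column as K = Σ(ρt)_known − 3300 × (depth of known layers): K_1 = 0 − 3300×0 = 0; K_2 = 90504.6 − 3300×(1.12 + 31.205) = −16167.9.
Balance: K_1 − x×(3300 − 2690) = K_2, so x = (K_1 − K_2)/(3300 − 2690) = 16167.9/610 = 26.5 km.

26.5 km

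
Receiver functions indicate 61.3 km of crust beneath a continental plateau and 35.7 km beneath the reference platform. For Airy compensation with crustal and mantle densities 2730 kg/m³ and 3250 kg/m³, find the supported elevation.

4.1 km

Excess crust Δ = 61.3 km − 35.7 km = 25.6 km, split between elevation h and root r with h + r = Δ.
Airy balance ρ_c h = (ρ_m − ρ_c) r gives r = h ρ_c/(ρ_m − ρ_c), so h (1 + ρ_c/(ρ_m − ρ_c)) = Δ, i.e. h = Δ (ρ_m − ρ_c)/ρ_m.
h = 25.6 km × 520/3250 = 4.1 km.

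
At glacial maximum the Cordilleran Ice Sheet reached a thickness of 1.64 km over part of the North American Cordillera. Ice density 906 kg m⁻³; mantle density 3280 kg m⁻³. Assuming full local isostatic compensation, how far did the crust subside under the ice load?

0.453 km

In Airy isostatic equilibrium: the ice load ρ_ice t is balanced by mantle displaced below, ρ_m s.
s = t ρ_ice / ρ_m = 1.64 km × 906/3280 = 0.453 km.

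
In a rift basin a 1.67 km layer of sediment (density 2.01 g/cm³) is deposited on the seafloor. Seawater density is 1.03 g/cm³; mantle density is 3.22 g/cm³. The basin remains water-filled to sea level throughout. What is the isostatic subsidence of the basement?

0.747 km

Submarine loading: the sediment displaces seawater, and the subsidence is in turn flooded, so s (ρ_m − ρ_w) = t (ρ_sed − ρ_w).
s = 1.67 km × (2.01 − 1.03) / (3.22 − 1.03) = 0.747 km.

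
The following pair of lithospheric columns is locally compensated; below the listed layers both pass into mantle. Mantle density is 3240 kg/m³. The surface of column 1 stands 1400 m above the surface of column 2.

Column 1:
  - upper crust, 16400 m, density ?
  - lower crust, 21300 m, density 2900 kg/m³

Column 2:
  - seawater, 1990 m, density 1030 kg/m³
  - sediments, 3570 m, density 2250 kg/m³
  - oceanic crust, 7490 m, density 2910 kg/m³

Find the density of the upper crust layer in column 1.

Take the compensation level at the base of the deeper column (depth z_c below the surface of column 1) and equate Σ ρ_i t_i down to z_c; mantle fills any gap and the z_c terms cancel.
Column 1: 16400×ρ + 21300×2900 + (z_c − 37700)×3240
Column 2: 1400×0 + 1990×1030 + 3570×2250 + 7490×2910 + (z_c − 1400 − 13050)×3240
The z_c×3240 term appears on both sides and cancels. Collect the known terms of each column as K = Σ(ρt)_known − 3240 × (depth of known layers): K_1 = 61770000 − 3240×37700 = −60378000; K_2 = 31878100 − 3240×(1400 + 13050) = −14939900.
Balance: K_1 + 16400×ρ = K_2, so ρ = (K_2 − K_1)/16400 = 45438100/16400 = 2770 kg/m³.

2770 kg/m³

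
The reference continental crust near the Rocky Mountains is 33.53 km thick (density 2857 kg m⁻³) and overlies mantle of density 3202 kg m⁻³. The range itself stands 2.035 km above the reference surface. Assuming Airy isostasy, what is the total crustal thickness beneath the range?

52.4 km

Root depth r = h ρ_c / (ρ_m − ρ_c) = 2.035 km × 2857 / 345 = 16.85 km.
Total thickness = T + h + r = 33.53 km + 2.035 km + 16.85 km = 52.4 km.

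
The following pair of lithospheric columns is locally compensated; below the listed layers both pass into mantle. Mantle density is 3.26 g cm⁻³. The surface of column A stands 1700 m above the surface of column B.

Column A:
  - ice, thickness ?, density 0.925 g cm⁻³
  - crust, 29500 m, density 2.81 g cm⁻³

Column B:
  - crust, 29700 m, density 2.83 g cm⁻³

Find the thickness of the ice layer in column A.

Take the compensation level at the base of the deeper column (depth z_c below the surface of column A) and equate Σ ρ_i t_i down to z_c; mantle fills any gap and the z_c terms cancel.
Column A: x×0.925 + 29500×2.81 + (z_c − 29500 − x)×3.26
Column B: 1700×0 + 29700×2.83 + (z_c − 1700 − 29700)×3.26
The z_c×3.26 term appears on both sides and cancels. Collect the known terms of each column as K = Σ(ρt)_known − 3.26 × (depth of known layers): K_A = 82895 − 3.26×29500 = −13275; K_B = 84051 − 3.26×(1700 + 29700) = −18313.
Balance: K_A − x×(3.26 − 0.925) = K_B, so x = (K_A − K_B)/(3.26 − 0.925) = 5038/2.335 = 2160 m.

2160 m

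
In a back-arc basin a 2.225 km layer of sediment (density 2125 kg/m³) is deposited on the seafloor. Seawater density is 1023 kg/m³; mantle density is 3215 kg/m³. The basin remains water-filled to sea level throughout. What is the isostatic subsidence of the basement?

1.12 km

Submarine loading: the sediment displaces seawater, and the subsidence is in turn flooded, so s (ρ_m − ρ_w) = t (ρ_sed − ρ_w).
s = 2.225 km × (2125 − 1023) / (3215 − 1023) = 1.12 km.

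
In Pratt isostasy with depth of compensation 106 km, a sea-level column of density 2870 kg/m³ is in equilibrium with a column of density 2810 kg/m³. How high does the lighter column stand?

ρ_ref D = ρ (D + h) → h = D (ρ_ref − ρ)/ρ.
h = 106 km × (2870 − 2810)/2810 = 2.26 km.

2.26 km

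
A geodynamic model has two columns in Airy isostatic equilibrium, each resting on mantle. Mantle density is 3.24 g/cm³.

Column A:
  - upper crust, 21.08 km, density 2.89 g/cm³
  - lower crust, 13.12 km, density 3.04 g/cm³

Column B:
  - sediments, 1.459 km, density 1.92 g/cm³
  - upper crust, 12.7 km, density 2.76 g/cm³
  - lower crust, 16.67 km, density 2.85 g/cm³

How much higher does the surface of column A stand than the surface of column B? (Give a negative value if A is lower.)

−1.4 km

For any compensation level in the mantle, the mantle terms cancel and isostasy reduces to e = (Σt_A − Σt_B) − (Σ(ρt)_A − Σ(ρt)_B) / ρ_m.
Σt_A = 34.2 km; Σt_B = 30.829 km; Σ(ρt)_A = 100.806; Σ(ρt)_B = 85.36278 (in km·g/cm³).
e = (34.2 − 30.829) − (100.806 − 85.36278) / 3.24 = −1.4 km.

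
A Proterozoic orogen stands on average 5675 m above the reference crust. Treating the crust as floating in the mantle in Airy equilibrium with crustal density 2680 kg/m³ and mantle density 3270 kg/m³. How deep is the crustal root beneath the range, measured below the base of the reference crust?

25800 m

By Archimedes' principle applied to the lithosphere: the weight of the topography is balanced by the buoyancy of the root, ρ_c h = (ρ_m − ρ_c) r.
r = h · ρ_c / (ρ_m − ρ_c) = 5675 m × 2680 / (3270 − 2680) = 25800 m.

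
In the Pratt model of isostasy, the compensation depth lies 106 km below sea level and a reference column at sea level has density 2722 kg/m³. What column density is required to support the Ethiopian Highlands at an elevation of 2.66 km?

2660 kg/m³

Pratt balance: ρ_ref D = ρ (D + h).
ρ = ρ_ref D/(D + h) = 2722 × 106 km/(106 km + 2.66 km) = 2660 kg/m³.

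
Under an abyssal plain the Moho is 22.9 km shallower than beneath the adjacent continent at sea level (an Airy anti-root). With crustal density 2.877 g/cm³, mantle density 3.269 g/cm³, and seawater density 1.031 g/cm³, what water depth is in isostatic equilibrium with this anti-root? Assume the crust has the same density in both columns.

Replacing a thickness d of crust by seawater at the top must be balanced by replacing crust with mantle at the base: d (ρ_c − ρ_w) = a (ρ_m − ρ_c).
d = a (ρ_m − ρ_c)/(ρ_c − ρ_w) = 22.9 km × 0.392/1.846 = 4.86 km.

4.86 km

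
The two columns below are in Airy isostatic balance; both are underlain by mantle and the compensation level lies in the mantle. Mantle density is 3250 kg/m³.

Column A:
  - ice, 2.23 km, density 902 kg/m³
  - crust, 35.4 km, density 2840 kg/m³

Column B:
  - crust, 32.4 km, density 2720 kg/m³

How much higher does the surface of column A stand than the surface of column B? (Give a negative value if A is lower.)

0.793 km

For any compensation level in the mantle, the mantle terms cancel and isostasy reduces to e = (Σt_A − Σt_B) − (Σ(ρt)_A − Σ(ρt)_B) / ρ_m.
Σt_A = 37.63 km; Σt_B = 32.4 km; Σ(ρt)_A = 102547.46; Σ(ρt)_B = 88128 (in km·kg/m³).
e = (37.63 − 32.4) − (102547.46 − 88128) / 3250 = 0.793 km.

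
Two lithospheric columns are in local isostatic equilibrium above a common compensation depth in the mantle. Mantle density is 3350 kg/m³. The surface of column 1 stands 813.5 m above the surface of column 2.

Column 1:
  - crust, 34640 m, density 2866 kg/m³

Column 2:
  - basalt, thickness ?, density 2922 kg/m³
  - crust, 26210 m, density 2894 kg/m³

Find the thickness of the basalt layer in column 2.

Take the compensation level at the base of the deeper column (depth z_c below the surface of column 1) and equate Σ ρ_i t_i down to z_c; mantle fills any gap and the z_c terms cancel.
Column 1: 34640×2866 + (z_c − 34640)×3350
Column 2: 813.5×0 + x×2922 + 26210×2894 + (z_c − 813.5 − 26210 − x)×3350
The z_c×3350 term appears on both sides and cancels. Collect the known terms of each column as K = Σ(ρt)_known − 3350 × (depth of known layers): K_1 = 99278240 − 3350×34640 = −16765760; K_2 = 75851740 − 3350×(813.5 + 26210) = −14676985.
Balance: K_1 = K_2 − x×(3350 − 2922), so x = (K_2 − K_1)/(3350 − 2922) = 2088780/428 = 4880 m.

4880 m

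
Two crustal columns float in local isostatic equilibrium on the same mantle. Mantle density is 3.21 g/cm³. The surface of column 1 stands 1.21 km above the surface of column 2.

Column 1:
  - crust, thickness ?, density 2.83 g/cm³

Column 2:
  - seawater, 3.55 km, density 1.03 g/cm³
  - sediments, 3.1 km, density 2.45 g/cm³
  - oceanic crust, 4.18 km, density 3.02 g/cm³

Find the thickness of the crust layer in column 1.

Take the compensation level at the base of the deeper column (depth z_c below the surface of column 1) and equate Σ ρ_i t_i down to z_c; mantle fills any gap and the z_c terms cancel.
Column 1: x×2.83 + (z_c − 0 − x)×3.21
Column 2: 1.21×0 + 3.55×1.03 + 3.1×2.45 + 4.18×3.02 + (z_c − 1.21 − 10.83)×3.21
The z_c×3.21 term appears on both sides and cancels. Collect the known terms of each column as K = Σ(ρt)_known − 3.21 × (depth of known layers): K_1 = 0 − 3.21×0 = 0; K_2 = 23.8751 − 3.21×(1.21 + 10.83) = −14.7733.
Balance: K_1 − x×(3.21 − 2.83) = K_2, so x = (K_1 − K_2)/(3.21 − 2.83) = 14.7733/0.38 = 38.9 km.

38.9 km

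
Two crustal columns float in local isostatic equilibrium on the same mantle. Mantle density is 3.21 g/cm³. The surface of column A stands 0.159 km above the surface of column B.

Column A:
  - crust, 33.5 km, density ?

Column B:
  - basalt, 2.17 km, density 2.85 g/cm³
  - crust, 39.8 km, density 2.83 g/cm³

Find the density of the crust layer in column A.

2.72 g/cm³

Take the compensation level at the base of the deeper column (depth z_c below the surface of column A) and equate Σ ρ_i t_i down to z_c; mantle fills any gap and the z_c terms cancel.
Column A: 33.5×ρ + (z_c − 33.5)×3.21
Column B: 0.159×0 + 2.17×2.85 + 39.8×2.83 + (z_c − 0.159 − 41.97)×3.21
The z_c×3.21 term appears on both sides and cancels. Collect the known terms of each column as K = Σ(ρt)_known − 3.21 × (depth of known layers): K_A = 0 − 3.21×33.5 = −107.535; K_B = 118.8185 − 3.21×(0.159 + 41.97) = −16.41559.
Balance: K_A + 33.5×ρ = K_B, so ρ = (K_B − K_A)/33.5 = 91.1194/33.5 = 2.72 g/cm³.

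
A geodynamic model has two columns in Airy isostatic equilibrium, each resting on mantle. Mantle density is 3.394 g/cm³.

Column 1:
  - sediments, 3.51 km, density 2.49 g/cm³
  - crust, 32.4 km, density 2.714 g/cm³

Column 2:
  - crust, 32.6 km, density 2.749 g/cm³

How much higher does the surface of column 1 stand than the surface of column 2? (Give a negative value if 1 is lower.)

For any compensation level in the mantle, the mantle terms cancel and isostasy reduces to e = (Σt_1 − Σt_2) − (Σ(ρt)_1 − Σ(ρt)_2) / ρ_m.
Σt_1 = 35.91 km; Σt_2 = 32.6 km; Σ(ρt)_1 = 96.6735; Σ(ρt)_2 = 89.6174 (in km·g/cm³).
e = (35.91 − 32.6) − (96.6735 − 89.6174) / 3.394 = 1.23 km.

1.23 km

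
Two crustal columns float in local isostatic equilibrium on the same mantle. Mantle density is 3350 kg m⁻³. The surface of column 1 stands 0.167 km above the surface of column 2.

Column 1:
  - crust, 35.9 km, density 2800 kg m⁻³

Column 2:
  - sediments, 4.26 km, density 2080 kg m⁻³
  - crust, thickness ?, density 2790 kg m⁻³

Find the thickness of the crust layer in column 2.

24.6 km

Take the compensation level at the base of the deeper column (depth z_c below the surface of column 1) and equate Σ ρ_i t_i down to z_c; mantle fills any gap and the z_c terms cancel.
Column 1: 35.9×2800 + (z_c − 35.9)×3350
Column 2: 0.167×0 + 4.26×2080 + x×2790 + (z_c − 0.167 − 4.26 − x)×3350
The z_c×3350 term appears on both sides and cancels. Collect the known terms of each column as K = Σ(ρt)_known − 3350 × (depth of known layers): K_1 = 100520 − 3350×35.9 = −19745; K_2 = 8860.8 − 3350×(0.167 + 4.26) = −5969.65.
Balance: K_1 = K_2 − x×(3350 − 2790), so x = (K_2 − K_1)/(3350 − 2790) = 13775.4/560 = 24.6 km.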